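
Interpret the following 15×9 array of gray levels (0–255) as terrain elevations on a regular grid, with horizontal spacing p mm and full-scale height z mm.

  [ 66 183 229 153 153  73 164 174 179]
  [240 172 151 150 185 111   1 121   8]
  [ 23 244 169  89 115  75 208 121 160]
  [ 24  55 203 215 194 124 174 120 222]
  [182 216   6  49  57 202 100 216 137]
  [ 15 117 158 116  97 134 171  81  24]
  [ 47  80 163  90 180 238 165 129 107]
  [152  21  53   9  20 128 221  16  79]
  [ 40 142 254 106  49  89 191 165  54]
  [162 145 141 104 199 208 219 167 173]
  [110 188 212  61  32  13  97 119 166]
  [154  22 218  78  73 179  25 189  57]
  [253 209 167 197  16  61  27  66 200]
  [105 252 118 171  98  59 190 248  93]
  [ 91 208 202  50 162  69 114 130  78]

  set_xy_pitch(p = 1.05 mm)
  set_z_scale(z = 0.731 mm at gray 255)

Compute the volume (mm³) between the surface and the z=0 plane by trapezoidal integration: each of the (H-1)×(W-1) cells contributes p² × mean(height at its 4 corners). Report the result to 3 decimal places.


45.584

height_mm = gray/255 × 0.731; cell vol = 1.05² × mean(4 corners)
unit = 1.05² × 0.731 / (4×255) = 0.000790125 mm³ per gray-sum
row 0: Σ corner-gray over 8 cells = 4533  → 3.5816
row 1: Σ corner-gray over 8 cells = 4255  → 3.3620
row 2: Σ corner-gray over 8 cells = 4641  → 3.6670
row 3: Σ corner-gray over 8 cells = 4427  → 3.4979
row 4: Σ corner-gray over 8 cells = 3798  → 3.0009
row 5: Σ corner-gray over 8 cells = 4031  → 3.1850
row 6: Σ corner-gray over 8 cells = 3411  → 2.6951
row 7: Σ corner-gray over 8 cells = 3253  → 2.5703
row 8: Σ corner-gray over 8 cells = 4787  → 3.7823
row 9: Σ corner-gray over 8 cells = 4421  → 3.4931
row 10: Σ corner-gray over 8 cells = 3499  → 2.7646
row 11: Σ corner-gray over 8 cells = 3718  → 2.9377
row 12: Σ corner-gray over 8 cells = 4409  → 3.4837
row 13: Σ corner-gray over 8 cells = 4509  → 3.5627
Σ rows: total corner-gray = 57692  → 45.5839 mm³


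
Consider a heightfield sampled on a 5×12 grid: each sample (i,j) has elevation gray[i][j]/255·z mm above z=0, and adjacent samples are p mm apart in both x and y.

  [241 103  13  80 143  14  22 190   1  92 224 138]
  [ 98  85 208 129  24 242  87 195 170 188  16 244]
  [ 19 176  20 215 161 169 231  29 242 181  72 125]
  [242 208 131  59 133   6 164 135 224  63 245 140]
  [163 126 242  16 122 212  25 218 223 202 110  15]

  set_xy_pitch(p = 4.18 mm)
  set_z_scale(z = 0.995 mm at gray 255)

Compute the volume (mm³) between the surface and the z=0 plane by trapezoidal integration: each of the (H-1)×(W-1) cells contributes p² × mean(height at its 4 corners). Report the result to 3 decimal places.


height_mm = gray/255 × 0.995; cell vol = 4.18² × mean(4 corners)
unit = 4.18² × 0.995 / (4×255) = 0.0170442 mm³ per gray-sum
row 0: Σ corner-gray over 11 cells = 5173  → 88.1694
row 1: Σ corner-gray over 11 cells = 6166  → 105.0943
row 2: Σ corner-gray over 11 cells = 6254  → 106.5941
row 3: Σ corner-gray over 11 cells = 6288  → 107.1736
Σ rows: total corner-gray = 23881  → 407.0315 mm³

407.031


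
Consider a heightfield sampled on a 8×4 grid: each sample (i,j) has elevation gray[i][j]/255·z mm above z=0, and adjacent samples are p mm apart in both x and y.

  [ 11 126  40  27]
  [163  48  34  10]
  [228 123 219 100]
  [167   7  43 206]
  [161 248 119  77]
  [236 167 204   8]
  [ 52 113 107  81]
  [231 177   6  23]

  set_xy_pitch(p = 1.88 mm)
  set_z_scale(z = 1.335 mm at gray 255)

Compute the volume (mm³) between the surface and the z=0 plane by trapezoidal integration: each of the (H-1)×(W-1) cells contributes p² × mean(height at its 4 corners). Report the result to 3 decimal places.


44.853

height_mm = gray/255 × 1.335; cell vol = 1.88² × mean(4 corners)
unit = 1.88² × 1.335 / (4×255) = 0.00462591 mm³ per gray-sum
row 0: Σ corner-gray over 3 cells = 707  → 3.2705
row 1: Σ corner-gray over 3 cells = 1349  → 6.2403
row 2: Σ corner-gray over 3 cells = 1485  → 6.8695
row 3: Σ corner-gray over 3 cells = 1445  → 6.6844
row 4: Σ corner-gray over 3 cells = 1958  → 9.0575
row 5: Σ corner-gray over 3 cells = 1559  → 7.2118
row 6: Σ corner-gray over 3 cells = 1193  → 5.5187
Σ rows: total corner-gray = 9696  → 44.8528 mm³


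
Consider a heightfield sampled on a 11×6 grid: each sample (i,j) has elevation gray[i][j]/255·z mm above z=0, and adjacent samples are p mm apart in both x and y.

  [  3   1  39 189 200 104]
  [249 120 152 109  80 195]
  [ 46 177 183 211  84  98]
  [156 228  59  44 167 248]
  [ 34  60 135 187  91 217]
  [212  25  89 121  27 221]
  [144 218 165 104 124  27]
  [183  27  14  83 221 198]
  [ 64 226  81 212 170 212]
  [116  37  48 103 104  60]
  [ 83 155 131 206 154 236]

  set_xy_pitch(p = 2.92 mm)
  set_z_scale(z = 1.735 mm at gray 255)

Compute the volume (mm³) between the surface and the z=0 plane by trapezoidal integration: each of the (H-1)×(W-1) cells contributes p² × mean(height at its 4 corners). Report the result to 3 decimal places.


height_mm = gray/255 × 1.735; cell vol = 2.92² × mean(4 corners)
unit = 2.92² × 1.735 / (4×255) = 0.0145032 mm³ per gray-sum
row 0: Σ corner-gray over 5 cells = 2331  → 33.8071
row 1: Σ corner-gray over 5 cells = 2820  → 40.8991
row 2: Σ corner-gray over 5 cells = 2854  → 41.3922
row 3: Σ corner-gray over 5 cells = 2597  → 37.6649
row 4: Σ corner-gray over 5 cells = 2154  → 31.2400
row 5: Σ corner-gray over 5 cells = 2350  → 34.0826
row 6: Σ corner-gray over 5 cells = 2464  → 35.7360
row 7: Σ corner-gray over 5 cells = 2725  → 39.5213
row 8: Σ corner-gray over 5 cells = 2414  → 35.0108
row 9: Σ corner-gray over 5 cells = 2371  → 34.3872
Σ rows: total corner-gray = 25080  → 363.7412 mm³

363.741


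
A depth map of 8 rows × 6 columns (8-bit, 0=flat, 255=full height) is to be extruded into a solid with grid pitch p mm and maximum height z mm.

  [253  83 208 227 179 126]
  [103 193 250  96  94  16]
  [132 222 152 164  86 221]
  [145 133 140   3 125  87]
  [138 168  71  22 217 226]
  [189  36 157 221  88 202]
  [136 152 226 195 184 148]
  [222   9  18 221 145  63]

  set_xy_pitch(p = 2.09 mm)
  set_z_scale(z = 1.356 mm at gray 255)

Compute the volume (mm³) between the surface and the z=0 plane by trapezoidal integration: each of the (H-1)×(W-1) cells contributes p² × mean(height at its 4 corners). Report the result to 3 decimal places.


115.617

height_mm = gray/255 × 1.356; cell vol = 2.09² × mean(4 corners)
unit = 2.09² × 1.356 / (4×255) = 0.005807 mm³ per gray-sum
row 0: Σ corner-gray over 5 cells = 3158  → 18.3385
row 1: Σ corner-gray over 5 cells = 2986  → 17.3397
row 2: Σ corner-gray over 5 cells = 2635  → 15.3015
row 3: Σ corner-gray over 5 cells = 2354  → 13.6697
row 4: Σ corner-gray over 5 cells = 2715  → 15.7660
row 5: Σ corner-gray over 5 cells = 3193  → 18.5418
row 6: Σ corner-gray over 5 cells = 2869  → 16.6603
Σ rows: total corner-gray = 19910  → 115.6174 mm³


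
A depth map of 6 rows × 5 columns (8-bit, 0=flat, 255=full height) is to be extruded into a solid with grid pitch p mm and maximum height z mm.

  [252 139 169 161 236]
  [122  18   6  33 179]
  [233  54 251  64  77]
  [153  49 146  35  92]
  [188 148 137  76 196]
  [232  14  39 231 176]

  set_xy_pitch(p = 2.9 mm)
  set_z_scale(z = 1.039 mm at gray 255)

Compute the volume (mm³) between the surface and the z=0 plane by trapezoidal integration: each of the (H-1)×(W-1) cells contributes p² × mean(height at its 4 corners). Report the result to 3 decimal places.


76.672

height_mm = gray/255 × 1.039; cell vol = 2.9² × mean(4 corners)
unit = 2.9² × 1.039 / (4×255) = 0.00856666 mm³ per gray-sum
row 0: Σ corner-gray over 4 cells = 1841  → 15.7712
row 1: Σ corner-gray over 4 cells = 1463  → 12.5330
row 2: Σ corner-gray over 4 cells = 1753  → 15.0173
row 3: Σ corner-gray over 4 cells = 1811  → 15.5142
row 4: Σ corner-gray over 4 cells = 2082  → 17.8358
Σ rows: total corner-gray = 8950  → 76.6716 mm³


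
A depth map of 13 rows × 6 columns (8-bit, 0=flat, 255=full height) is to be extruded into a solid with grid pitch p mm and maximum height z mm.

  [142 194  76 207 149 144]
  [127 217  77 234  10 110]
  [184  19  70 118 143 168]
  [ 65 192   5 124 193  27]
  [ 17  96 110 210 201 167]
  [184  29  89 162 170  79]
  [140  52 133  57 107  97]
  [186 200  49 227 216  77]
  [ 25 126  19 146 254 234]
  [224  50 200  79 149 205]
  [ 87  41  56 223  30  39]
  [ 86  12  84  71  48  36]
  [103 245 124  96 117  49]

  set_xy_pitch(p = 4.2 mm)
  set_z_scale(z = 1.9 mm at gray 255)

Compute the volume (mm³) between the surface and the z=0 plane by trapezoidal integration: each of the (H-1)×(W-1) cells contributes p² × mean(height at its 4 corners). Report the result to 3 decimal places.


height_mm = gray/255 × 1.9; cell vol = 4.2² × mean(4 corners)
unit = 4.2² × 1.9 / (4×255) = 0.0328588 mm³ per gray-sum
row 0: Σ corner-gray over 5 cells = 2851  → 93.6805
row 1: Σ corner-gray over 5 cells = 2365  → 77.7111
row 2: Σ corner-gray over 5 cells = 2172  → 71.3694
row 3: Σ corner-gray over 5 cells = 2538  → 83.3957
row 4: Σ corner-gray over 5 cells = 2581  → 84.8086
row 5: Σ corner-gray over 5 cells = 2098  → 68.9378
row 6: Σ corner-gray over 5 cells = 2582  → 84.8415
row 7: Σ corner-gray over 5 cells = 2996  → 98.4450
row 8: Σ corner-gray over 5 cells = 2734  → 89.8360
row 9: Σ corner-gray over 5 cells = 2211  → 72.6509
row 10: Σ corner-gray over 5 cells = 1378  → 45.2795
row 11: Σ corner-gray over 5 cells = 1868  → 61.3803
Σ rows: total corner-gray = 28374  → 932.3363 mm³

932.336


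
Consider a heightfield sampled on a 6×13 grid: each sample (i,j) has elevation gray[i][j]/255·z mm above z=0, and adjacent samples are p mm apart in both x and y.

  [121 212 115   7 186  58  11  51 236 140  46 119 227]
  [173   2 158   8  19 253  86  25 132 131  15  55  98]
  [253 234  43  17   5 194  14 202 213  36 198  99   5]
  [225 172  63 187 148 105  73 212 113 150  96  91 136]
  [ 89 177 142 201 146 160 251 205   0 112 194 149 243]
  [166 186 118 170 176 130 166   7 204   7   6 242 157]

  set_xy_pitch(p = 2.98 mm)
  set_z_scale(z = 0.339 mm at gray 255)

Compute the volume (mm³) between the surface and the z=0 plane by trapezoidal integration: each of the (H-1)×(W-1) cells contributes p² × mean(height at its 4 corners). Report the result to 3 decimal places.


86.905

height_mm = gray/255 × 0.339; cell vol = 2.98² × mean(4 corners)
unit = 2.98² × 0.339 / (4×255) = 0.00295143 mm³ per gray-sum
row 0: Σ corner-gray over 12 cells = 4749  → 14.0163
row 1: Σ corner-gray over 12 cells = 4807  → 14.1875
row 2: Σ corner-gray over 12 cells = 5949  → 17.5580
row 3: Σ corner-gray over 12 cells = 6987  → 20.6216
row 4: Σ corner-gray over 12 cells = 6953  → 20.5213
Σ rows: total corner-gray = 29445  → 86.9048 mm³


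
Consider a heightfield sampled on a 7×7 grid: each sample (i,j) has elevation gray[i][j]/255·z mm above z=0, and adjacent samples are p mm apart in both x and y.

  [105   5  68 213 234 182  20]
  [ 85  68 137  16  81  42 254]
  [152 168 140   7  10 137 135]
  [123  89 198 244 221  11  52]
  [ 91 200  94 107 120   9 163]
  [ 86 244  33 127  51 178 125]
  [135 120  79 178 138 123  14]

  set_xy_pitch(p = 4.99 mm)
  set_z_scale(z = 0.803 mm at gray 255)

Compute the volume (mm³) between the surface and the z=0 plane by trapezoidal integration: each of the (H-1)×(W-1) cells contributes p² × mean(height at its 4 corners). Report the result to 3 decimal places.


height_mm = gray/255 × 0.803; cell vol = 4.99² × mean(4 corners)
unit = 4.99² × 0.803 / (4×255) = 0.0196027 mm³ per gray-sum
row 0: Σ corner-gray over 6 cells = 2556  → 50.1046
row 1: Σ corner-gray over 6 cells = 2238  → 43.8709
row 2: Σ corner-gray over 6 cells = 2912  → 57.0831
row 3: Σ corner-gray over 6 cells = 3015  → 59.1022
row 4: Σ corner-gray over 6 cells = 2791  → 54.7112
row 5: Σ corner-gray over 6 cells = 2902  → 56.8871
Σ rows: total corner-gray = 16414  → 321.7591 mm³

321.759


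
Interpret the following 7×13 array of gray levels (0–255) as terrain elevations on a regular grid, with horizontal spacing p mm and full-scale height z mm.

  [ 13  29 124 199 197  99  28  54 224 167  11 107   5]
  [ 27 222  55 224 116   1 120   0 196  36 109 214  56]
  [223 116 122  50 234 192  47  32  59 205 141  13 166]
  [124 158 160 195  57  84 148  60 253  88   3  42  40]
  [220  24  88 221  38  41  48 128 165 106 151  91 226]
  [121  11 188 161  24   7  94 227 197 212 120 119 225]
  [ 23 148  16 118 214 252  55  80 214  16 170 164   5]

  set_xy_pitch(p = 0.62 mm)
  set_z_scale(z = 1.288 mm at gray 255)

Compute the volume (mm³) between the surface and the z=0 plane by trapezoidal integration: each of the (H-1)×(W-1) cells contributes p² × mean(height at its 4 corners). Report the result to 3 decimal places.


16.079

height_mm = gray/255 × 1.288; cell vol = 0.62² × mean(4 corners)
unit = 0.62² × 1.288 / (4×255) = 0.000485399 mm³ per gray-sum
row 0: Σ corner-gray over 12 cells = 5165  → 2.5071
row 1: Σ corner-gray over 12 cells = 5480  → 2.6600
row 2: Σ corner-gray over 12 cells = 5471  → 2.6556
row 3: Σ corner-gray over 12 cells = 5308  → 2.5765
row 4: Σ corner-gray over 12 cells = 5714  → 2.7736
row 5: Σ corner-gray over 12 cells = 5988  → 2.9066
Σ rows: total corner-gray = 33126  → 16.0793 mm³


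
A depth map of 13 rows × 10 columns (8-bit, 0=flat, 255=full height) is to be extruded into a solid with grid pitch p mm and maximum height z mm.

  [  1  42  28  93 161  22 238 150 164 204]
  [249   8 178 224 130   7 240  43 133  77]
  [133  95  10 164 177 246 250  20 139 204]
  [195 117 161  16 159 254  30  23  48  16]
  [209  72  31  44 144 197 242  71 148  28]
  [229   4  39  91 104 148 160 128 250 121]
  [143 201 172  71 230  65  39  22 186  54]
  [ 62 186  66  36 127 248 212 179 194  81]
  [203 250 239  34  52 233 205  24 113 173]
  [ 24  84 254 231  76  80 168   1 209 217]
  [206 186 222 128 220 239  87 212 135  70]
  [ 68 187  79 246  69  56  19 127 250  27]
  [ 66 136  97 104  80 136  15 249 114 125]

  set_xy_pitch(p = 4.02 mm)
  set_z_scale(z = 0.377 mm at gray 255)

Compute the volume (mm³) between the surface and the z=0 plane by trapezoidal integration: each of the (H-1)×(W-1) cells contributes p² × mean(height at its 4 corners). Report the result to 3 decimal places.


height_mm = gray/255 × 0.377; cell vol = 4.02² × mean(4 corners)
unit = 4.02² × 0.377 / (4×255) = 0.00597301 mm³ per gray-sum
row 0: Σ corner-gray over 9 cells = 4253  → 25.4032
row 1: Σ corner-gray over 9 cells = 4791  → 28.6167
row 2: Σ corner-gray over 9 cells = 4366  → 26.0782
row 3: Σ corner-gray over 9 cells = 3962  → 23.6651
row 4: Σ corner-gray over 9 cells = 4333  → 25.8811
row 5: Σ corner-gray over 9 cells = 4367  → 26.0841
row 6: Σ corner-gray over 9 cells = 4808  → 28.7182
row 7: Σ corner-gray over 9 cells = 5315  → 31.7466
row 8: Σ corner-gray over 9 cells = 5123  → 30.5997
row 9: Σ corner-gray over 9 cells = 5581  → 33.3354
row 10: Σ corner-gray over 9 cells = 5295  → 31.6271
row 11: Σ corner-gray over 9 cells = 4214  → 25.1703
Σ rows: total corner-gray = 56408  → 336.9256 mm³

336.926


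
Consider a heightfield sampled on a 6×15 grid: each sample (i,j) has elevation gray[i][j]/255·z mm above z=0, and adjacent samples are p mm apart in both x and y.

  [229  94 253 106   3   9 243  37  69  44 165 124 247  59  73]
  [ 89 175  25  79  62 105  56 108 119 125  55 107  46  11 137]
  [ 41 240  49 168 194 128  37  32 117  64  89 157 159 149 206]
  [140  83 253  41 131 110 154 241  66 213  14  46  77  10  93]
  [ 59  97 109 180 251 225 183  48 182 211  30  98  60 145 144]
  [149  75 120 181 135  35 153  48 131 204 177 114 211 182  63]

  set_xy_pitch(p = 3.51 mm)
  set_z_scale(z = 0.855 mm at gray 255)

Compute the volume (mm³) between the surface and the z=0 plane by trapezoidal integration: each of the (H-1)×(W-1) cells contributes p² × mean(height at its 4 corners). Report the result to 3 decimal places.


334.868

height_mm = gray/255 × 0.855; cell vol = 3.51² × mean(4 corners)
unit = 3.51² × 0.855 / (4×255) = 0.0103271 mm³ per gray-sum
row 0: Σ corner-gray over 14 cells = 5580  → 57.6255
row 1: Σ corner-gray over 14 cells = 5785  → 59.7425
row 2: Σ corner-gray over 14 cells = 6524  → 67.3743
row 3: Σ corner-gray over 14 cells = 6952  → 71.7943
row 4: Σ corner-gray over 14 cells = 7585  → 78.3314
Σ rows: total corner-gray = 32426  → 334.8679 mm³


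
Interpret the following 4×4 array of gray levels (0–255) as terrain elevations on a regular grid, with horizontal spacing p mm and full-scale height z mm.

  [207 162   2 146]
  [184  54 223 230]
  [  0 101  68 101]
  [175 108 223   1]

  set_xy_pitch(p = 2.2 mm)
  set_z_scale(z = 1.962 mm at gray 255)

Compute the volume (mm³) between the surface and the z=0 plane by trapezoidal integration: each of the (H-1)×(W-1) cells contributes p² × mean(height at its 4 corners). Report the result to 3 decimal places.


height_mm = gray/255 × 1.962; cell vol = 2.2² × mean(4 corners)
unit = 2.2² × 1.962 / (4×255) = 0.00930988 mm³ per gray-sum
row 0: Σ corner-gray over 3 cells = 1649  → 15.3520
row 1: Σ corner-gray over 3 cells = 1407  → 13.0990
row 2: Σ corner-gray over 3 cells = 1277  → 11.8887
Σ rows: total corner-gray = 4333  → 40.3397 mm³

40.340


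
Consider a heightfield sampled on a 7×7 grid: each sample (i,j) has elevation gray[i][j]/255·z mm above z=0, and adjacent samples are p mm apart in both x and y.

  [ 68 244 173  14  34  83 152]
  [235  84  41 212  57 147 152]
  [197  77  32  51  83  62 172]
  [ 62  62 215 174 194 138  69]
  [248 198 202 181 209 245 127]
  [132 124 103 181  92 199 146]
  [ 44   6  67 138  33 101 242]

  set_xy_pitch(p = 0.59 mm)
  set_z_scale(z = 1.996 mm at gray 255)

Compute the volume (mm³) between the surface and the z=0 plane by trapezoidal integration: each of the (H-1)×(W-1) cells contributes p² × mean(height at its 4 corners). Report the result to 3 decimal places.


12.823

height_mm = gray/255 × 1.996; cell vol = 0.59² × mean(4 corners)
unit = 0.59² × 1.996 / (4×255) = 0.000681184 mm³ per gray-sum
row 0: Σ corner-gray over 6 cells = 2785  → 1.8971
row 1: Σ corner-gray over 6 cells = 2448  → 1.6675
row 2: Σ corner-gray over 6 cells = 2676  → 1.8228
row 3: Σ corner-gray over 6 cells = 4142  → 2.8215
row 4: Σ corner-gray over 6 cells = 4121  → 2.8072
row 5: Σ corner-gray over 6 cells = 2652  → 1.8065
Σ rows: total corner-gray = 18824  → 12.8226 mm³


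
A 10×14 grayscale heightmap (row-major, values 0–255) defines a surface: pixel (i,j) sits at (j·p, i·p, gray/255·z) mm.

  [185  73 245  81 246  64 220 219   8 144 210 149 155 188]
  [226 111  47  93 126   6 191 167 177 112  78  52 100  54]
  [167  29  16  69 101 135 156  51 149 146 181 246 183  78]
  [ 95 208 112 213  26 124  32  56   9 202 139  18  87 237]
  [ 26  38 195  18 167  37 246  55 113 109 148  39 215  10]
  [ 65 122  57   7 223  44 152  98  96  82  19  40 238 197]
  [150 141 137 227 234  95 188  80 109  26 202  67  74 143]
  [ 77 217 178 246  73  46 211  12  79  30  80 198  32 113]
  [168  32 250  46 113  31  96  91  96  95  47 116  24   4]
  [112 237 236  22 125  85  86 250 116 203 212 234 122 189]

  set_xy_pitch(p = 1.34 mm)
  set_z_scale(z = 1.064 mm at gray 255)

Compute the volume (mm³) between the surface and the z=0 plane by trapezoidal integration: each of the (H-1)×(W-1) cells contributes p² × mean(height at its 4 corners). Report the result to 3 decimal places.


height_mm = gray/255 × 1.064; cell vol = 1.34² × mean(4 corners)
unit = 1.34² × 1.064 / (4×255) = 0.00187306 mm³ per gray-sum
row 0: Σ corner-gray over 13 cells = 6801  → 12.7387
row 1: Σ corner-gray over 13 cells = 5969  → 11.1803
row 2: Σ corner-gray over 13 cells = 5953  → 11.1503
row 3: Σ corner-gray over 13 cells = 5580  → 10.4517
row 4: Σ corner-gray over 13 cells = 5414  → 10.1407
row 5: Σ corner-gray over 13 cells = 6071  → 11.3713
row 6: Σ corner-gray over 13 cells = 6447  → 12.0756
row 7: Σ corner-gray over 13 cells = 5240  → 9.8148
row 8: Σ corner-gray over 13 cells = 6403  → 11.9932
Σ rows: total corner-gray = 53878  → 100.9166 mm³

100.917


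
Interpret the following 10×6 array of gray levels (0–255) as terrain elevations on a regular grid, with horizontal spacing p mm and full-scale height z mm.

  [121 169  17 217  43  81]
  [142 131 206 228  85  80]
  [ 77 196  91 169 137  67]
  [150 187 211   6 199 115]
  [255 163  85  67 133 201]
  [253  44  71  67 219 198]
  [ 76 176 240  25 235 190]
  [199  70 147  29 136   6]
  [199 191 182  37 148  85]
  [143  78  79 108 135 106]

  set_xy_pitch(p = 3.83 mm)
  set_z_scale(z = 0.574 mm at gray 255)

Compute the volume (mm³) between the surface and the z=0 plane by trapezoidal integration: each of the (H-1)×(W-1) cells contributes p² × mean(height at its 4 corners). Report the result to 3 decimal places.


height_mm = gray/255 × 0.574; cell vol = 3.83² × mean(4 corners)
unit = 3.83² × 0.574 / (4×255) = 0.00825485 mm³ per gray-sum
row 0: Σ corner-gray over 5 cells = 2616  → 21.5947
row 1: Σ corner-gray over 5 cells = 2852  → 23.5428
row 2: Σ corner-gray over 5 cells = 2801  → 23.1218
row 3: Σ corner-gray over 5 cells = 2823  → 23.3034
row 4: Σ corner-gray over 5 cells = 2605  → 21.5039
row 5: Σ corner-gray over 5 cells = 2871  → 23.6997
row 6: Σ corner-gray over 5 cells = 2587  → 21.3553
row 7: Σ corner-gray over 5 cells = 2369  → 19.5557
row 8: Σ corner-gray over 5 cells = 2449  → 20.2161
Σ rows: total corner-gray = 23973  → 197.8936 mm³

197.894


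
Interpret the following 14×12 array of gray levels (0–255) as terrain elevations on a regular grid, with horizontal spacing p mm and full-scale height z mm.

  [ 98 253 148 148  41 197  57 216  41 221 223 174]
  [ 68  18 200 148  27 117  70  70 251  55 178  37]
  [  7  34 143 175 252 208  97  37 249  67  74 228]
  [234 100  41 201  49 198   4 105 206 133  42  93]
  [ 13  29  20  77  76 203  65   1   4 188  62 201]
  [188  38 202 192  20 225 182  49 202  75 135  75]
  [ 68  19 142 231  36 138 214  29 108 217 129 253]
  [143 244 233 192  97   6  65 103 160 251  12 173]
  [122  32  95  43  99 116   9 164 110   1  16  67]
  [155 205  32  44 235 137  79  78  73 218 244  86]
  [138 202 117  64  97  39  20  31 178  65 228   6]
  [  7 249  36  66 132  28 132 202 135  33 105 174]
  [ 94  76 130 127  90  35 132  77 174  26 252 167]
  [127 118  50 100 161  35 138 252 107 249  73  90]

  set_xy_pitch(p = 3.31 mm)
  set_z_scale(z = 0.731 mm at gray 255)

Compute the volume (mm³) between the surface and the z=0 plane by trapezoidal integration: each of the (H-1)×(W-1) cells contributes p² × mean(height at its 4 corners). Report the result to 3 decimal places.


517.054

height_mm = gray/255 × 0.731; cell vol = 3.31² × mean(4 corners)
unit = 3.31² × 0.731 / (4×255) = 0.00785187 mm³ per gray-sum
row 0: Σ corner-gray over 11 cells = 5735  → 45.0305
row 1: Σ corner-gray over 11 cells = 5280  → 41.4579
row 2: Σ corner-gray over 11 cells = 5392  → 42.3373
row 3: Σ corner-gray over 11 cells = 4149  → 32.5774
row 4: Σ corner-gray over 11 cells = 4567  → 35.8595
row 5: Σ corner-gray over 11 cells = 5750  → 45.1483
row 6: Σ corner-gray over 11 cells = 5889  → 46.2397
row 7: Σ corner-gray over 11 cells = 4601  → 36.1265
row 8: Σ corner-gray over 11 cells = 4490  → 35.2549
row 9: Σ corner-gray over 11 cells = 5157  → 40.4921
row 10: Σ corner-gray over 11 cells = 4643  → 36.4562
row 11: Σ corner-gray over 11 cells = 4916  → 38.5998
row 12: Σ corner-gray over 11 cells = 5282  → 41.4736
Σ rows: total corner-gray = 65851  → 517.0536 mm³


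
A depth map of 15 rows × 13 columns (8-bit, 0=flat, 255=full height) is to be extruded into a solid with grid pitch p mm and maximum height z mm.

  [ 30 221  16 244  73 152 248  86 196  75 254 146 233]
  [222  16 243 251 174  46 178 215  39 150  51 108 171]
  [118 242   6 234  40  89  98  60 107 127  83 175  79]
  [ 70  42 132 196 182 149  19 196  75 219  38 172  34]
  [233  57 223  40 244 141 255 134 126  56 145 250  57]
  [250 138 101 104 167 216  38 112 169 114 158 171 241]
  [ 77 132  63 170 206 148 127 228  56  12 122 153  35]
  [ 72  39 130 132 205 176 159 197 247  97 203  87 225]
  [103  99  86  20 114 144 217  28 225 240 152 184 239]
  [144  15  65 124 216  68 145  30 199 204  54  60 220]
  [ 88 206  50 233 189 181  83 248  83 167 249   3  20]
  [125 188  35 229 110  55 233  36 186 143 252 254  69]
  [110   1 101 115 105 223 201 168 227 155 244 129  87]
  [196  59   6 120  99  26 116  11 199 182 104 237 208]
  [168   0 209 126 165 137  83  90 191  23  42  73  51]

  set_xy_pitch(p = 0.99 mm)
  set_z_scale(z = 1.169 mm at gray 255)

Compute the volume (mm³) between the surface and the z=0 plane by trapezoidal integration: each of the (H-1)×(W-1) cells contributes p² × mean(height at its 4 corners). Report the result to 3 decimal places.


101.643

height_mm = gray/255 × 1.169; cell vol = 0.99² × mean(4 corners)
unit = 0.99² × 1.169 / (4×255) = 0.00112327 mm³ per gray-sum
row 0: Σ corner-gray over 12 cells = 7020  → 7.8854
row 1: Σ corner-gray over 12 cells = 6054  → 6.8003
row 2: Σ corner-gray over 12 cells = 5663  → 6.3611
row 3: Σ corner-gray over 12 cells = 6576  → 7.3866
row 4: Σ corner-gray over 12 cells = 7099  → 7.9741
row 5: Σ corner-gray over 12 cells = 6413  → 7.2035
row 6: Σ corner-gray over 12 cells = 6587  → 7.3990
row 7: Σ corner-gray over 12 cells = 7001  → 7.8640
row 8: Σ corner-gray over 12 cells = 6084  → 6.8340
row 9: Σ corner-gray over 12 cells = 6216  → 6.9823
row 10: Σ corner-gray over 12 cells = 7128  → 8.0067
row 11: Σ corner-gray over 12 cells = 7171  → 8.0550
row 12: Σ corner-gray over 12 cells = 6257  → 7.0283
row 13: Σ corner-gray over 12 cells = 5219  → 5.8624
Σ rows: total corner-gray = 90488  → 101.6426 mm³


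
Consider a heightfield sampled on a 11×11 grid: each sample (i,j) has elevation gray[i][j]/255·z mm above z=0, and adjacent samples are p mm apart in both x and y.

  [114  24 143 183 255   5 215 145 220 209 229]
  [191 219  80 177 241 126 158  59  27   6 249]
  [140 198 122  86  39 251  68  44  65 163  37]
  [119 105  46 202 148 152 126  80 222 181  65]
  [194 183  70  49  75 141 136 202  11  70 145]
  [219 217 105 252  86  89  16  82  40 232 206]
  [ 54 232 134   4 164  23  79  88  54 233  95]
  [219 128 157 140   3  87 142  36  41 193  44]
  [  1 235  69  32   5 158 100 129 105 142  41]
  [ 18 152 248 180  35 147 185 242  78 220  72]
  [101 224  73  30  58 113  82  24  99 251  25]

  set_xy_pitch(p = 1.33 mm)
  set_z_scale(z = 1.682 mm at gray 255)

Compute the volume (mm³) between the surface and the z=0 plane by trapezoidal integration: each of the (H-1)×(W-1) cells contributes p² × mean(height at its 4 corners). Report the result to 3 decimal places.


142.292

height_mm = gray/255 × 1.682; cell vol = 1.33² × mean(4 corners)
unit = 1.33² × 1.682 / (4×255) = 0.00291695 mm³ per gray-sum
row 0: Σ corner-gray over 10 cells = 5767  → 16.8221
row 1: Σ corner-gray over 10 cells = 4875  → 14.2201
row 2: Σ corner-gray over 10 cells = 4957  → 14.4593
row 3: Σ corner-gray over 10 cells = 4921  → 14.3543
row 4: Σ corner-gray over 10 cells = 4876  → 14.2231
row 5: Σ corner-gray over 10 cells = 4834  → 14.1005
row 6: Σ corner-gray over 10 cells = 4288  → 12.5079
row 7: Σ corner-gray over 10 cells = 4109  → 11.9858
row 8: Σ corner-gray over 10 cells = 5056  → 14.7481
row 9: Σ corner-gray over 10 cells = 5098  → 14.8706
Σ rows: total corner-gray = 48781  → 142.2918 mm³


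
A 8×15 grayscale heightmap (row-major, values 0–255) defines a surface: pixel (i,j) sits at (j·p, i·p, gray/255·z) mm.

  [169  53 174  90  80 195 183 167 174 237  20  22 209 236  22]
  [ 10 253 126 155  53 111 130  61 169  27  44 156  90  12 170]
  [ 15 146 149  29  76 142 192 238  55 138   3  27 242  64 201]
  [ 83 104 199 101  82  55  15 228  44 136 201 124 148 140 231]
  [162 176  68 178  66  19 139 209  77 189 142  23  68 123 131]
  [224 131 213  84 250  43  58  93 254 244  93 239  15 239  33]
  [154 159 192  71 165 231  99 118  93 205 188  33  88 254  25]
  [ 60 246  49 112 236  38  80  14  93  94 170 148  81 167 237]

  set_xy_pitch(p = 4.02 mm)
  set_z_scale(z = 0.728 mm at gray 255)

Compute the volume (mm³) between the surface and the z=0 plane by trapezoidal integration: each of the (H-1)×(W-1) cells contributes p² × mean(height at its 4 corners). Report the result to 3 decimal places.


568.377

height_mm = gray/255 × 0.728; cell vol = 4.02² × mean(4 corners)
unit = 4.02² × 0.728 / (4×255) = 0.0115341 mm³ per gray-sum
row 0: Σ corner-gray over 14 cells = 6825  → 78.7202
row 1: Σ corner-gray over 14 cells = 6172  → 71.1884
row 2: Σ corner-gray over 14 cells = 6686  → 77.1169
row 3: Σ corner-gray over 14 cells = 6715  → 77.4514
row 4: Σ corner-gray over 14 cells = 7416  → 85.5368
row 5: Σ corner-gray over 14 cells = 8140  → 93.8875
row 6: Σ corner-gray over 14 cells = 7324  → 84.4757
Σ rows: total corner-gray = 49278  → 568.3769 mm³


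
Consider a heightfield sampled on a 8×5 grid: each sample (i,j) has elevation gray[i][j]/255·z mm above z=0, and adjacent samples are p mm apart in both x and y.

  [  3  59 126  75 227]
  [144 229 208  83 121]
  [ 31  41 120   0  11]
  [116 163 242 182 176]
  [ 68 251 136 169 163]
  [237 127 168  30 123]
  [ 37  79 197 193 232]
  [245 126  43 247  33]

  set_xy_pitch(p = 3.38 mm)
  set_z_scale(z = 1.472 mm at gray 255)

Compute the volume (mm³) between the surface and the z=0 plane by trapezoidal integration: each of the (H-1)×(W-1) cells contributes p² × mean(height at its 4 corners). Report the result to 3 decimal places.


height_mm = gray/255 × 1.472; cell vol = 3.38² × mean(4 corners)
unit = 3.38² × 1.472 / (4×255) = 0.016487 mm³ per gray-sum
row 0: Σ corner-gray over 4 cells = 2055  → 33.8807
row 1: Σ corner-gray over 4 cells = 1669  → 27.5168
row 2: Σ corner-gray over 4 cells = 1830  → 30.1712
row 3: Σ corner-gray over 4 cells = 2809  → 46.3119
row 4: Σ corner-gray over 4 cells = 2353  → 38.7939
row 5: Σ corner-gray over 4 cells = 2217  → 36.5516
row 6: Σ corner-gray over 4 cells = 2317  → 38.2003
Σ rows: total corner-gray = 15250  → 251.4264 mm³

251.426


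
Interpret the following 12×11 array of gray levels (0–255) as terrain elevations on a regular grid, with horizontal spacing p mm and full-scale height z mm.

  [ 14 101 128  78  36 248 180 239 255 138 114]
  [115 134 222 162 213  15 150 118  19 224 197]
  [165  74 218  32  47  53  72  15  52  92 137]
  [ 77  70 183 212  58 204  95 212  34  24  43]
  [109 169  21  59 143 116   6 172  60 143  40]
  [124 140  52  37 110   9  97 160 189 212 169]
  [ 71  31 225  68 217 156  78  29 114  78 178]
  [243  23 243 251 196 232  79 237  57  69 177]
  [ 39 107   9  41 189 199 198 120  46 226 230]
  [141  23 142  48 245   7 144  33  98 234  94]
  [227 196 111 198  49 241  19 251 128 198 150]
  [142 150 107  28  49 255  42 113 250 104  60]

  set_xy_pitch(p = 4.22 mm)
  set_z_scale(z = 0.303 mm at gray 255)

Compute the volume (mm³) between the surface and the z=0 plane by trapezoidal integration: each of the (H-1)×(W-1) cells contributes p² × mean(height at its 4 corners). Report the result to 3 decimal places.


285.202

height_mm = gray/255 × 0.303; cell vol = 4.22² × mean(4 corners)
unit = 4.22² × 0.303 / (4×255) = 0.00529014 mm³ per gray-sum
row 0: Σ corner-gray over 10 cells = 5760  → 30.4712
row 1: Σ corner-gray over 10 cells = 4438  → 23.4777
row 2: Σ corner-gray over 10 cells = 3916  → 20.7162
row 3: Σ corner-gray over 10 cells = 4231  → 22.3826
row 4: Σ corner-gray over 10 cells = 4232  → 22.3879
row 5: Σ corner-gray over 10 cells = 4546  → 24.0490
row 6: Σ corner-gray over 10 cells = 5435  → 28.7519
row 7: Σ corner-gray over 10 cells = 5733  → 30.3284
row 8: Σ corner-gray over 10 cells = 4722  → 24.9801
row 9: Σ corner-gray over 10 cells = 5342  → 28.2599
row 10: Σ corner-gray over 10 cells = 5557  → 29.3973
Σ rows: total corner-gray = 53912  → 285.2022 mm³


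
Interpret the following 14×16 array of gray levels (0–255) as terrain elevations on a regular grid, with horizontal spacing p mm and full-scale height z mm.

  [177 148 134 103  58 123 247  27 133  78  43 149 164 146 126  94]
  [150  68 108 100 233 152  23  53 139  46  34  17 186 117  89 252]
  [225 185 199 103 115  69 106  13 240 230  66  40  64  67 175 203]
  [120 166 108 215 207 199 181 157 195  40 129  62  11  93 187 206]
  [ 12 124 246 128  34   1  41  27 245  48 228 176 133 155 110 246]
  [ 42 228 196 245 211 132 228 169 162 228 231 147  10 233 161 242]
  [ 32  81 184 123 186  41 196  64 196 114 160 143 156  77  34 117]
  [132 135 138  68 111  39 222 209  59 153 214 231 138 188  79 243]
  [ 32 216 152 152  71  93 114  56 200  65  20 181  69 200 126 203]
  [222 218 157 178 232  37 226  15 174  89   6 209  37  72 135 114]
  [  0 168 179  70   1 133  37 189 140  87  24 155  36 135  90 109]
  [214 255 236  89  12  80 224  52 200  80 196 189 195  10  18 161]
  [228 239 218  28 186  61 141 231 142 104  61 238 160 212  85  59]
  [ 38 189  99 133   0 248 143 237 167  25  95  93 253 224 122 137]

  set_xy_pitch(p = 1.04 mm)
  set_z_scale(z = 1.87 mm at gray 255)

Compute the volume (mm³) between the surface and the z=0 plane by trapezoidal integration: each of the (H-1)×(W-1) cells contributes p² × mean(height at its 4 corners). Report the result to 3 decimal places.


height_mm = gray/255 × 1.87; cell vol = 1.04² × mean(4 corners)
unit = 1.04² × 1.87 / (4×255) = 0.00198293 mm³ per gray-sum
row 0: Σ corner-gray over 15 cells = 6761  → 13.4066
row 1: Σ corner-gray over 15 cells = 6904  → 13.6902
row 2: Σ corner-gray over 15 cells = 7998  → 15.8595
row 3: Σ corner-gray over 15 cells = 7876  → 15.6176
row 4: Σ corner-gray over 15 cells = 9096  → 18.0368
row 5: Σ corner-gray over 15 cells = 9105  → 18.0546
row 6: Σ corner-gray over 15 cells = 8002  → 15.8674
row 7: Σ corner-gray over 15 cells = 8008  → 15.8793
row 8: Σ corner-gray over 15 cells = 7571  → 15.0128
row 9: Σ corner-gray over 15 cells = 6903  → 13.6882
row 10: Σ corner-gray over 15 cells = 7044  → 13.9678
row 11: Σ corner-gray over 15 cells = 8546  → 16.9461
row 12: Σ corner-gray over 15 cells = 8730  → 17.3110
Σ rows: total corner-gray = 102544  → 203.3379 mm³

203.338


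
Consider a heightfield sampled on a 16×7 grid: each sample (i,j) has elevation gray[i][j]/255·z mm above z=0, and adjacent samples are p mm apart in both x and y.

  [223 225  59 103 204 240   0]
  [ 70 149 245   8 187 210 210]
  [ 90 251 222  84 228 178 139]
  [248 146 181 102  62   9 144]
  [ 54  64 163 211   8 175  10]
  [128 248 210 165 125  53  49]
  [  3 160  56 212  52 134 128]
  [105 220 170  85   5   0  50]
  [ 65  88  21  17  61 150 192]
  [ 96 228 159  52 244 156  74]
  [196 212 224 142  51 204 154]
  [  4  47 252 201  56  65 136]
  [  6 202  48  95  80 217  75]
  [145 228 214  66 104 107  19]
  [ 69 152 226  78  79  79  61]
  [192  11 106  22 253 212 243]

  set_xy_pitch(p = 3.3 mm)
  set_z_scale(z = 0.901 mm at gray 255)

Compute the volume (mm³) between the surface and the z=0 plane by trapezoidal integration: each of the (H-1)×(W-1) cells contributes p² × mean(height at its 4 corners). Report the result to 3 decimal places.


447.307

height_mm = gray/255 × 0.901; cell vol = 3.3² × mean(4 corners)
unit = 3.3² × 0.901 / (4×255) = 0.0096195 mm³ per gray-sum
row 0: Σ corner-gray over 6 cells = 3763  → 36.1982
row 1: Σ corner-gray over 6 cells = 4033  → 38.7954
row 2: Σ corner-gray over 6 cells = 3547  → 34.1204
row 3: Σ corner-gray over 6 cells = 2698  → 25.9534
row 4: Σ corner-gray over 6 cells = 3085  → 29.6762
row 5: Σ corner-gray over 6 cells = 3138  → 30.1860
row 6: Σ corner-gray over 6 cells = 2474  → 23.7986
row 7: Σ corner-gray over 6 cells = 2046  → 19.6815
row 8: Σ corner-gray over 6 cells = 2779  → 26.7326
row 9: Σ corner-gray over 6 cells = 3864  → 37.1697
row 10: Σ corner-gray over 6 cells = 3398  → 32.6871
row 11: Σ corner-gray over 6 cells = 2747  → 26.4248
row 12: Σ corner-gray over 6 cells = 2967  → 28.5411
row 13: Σ corner-gray over 6 cells = 2960  → 28.4737
row 14: Σ corner-gray over 6 cells = 3001  → 28.8681
Σ rows: total corner-gray = 46500  → 447.3067 mm³


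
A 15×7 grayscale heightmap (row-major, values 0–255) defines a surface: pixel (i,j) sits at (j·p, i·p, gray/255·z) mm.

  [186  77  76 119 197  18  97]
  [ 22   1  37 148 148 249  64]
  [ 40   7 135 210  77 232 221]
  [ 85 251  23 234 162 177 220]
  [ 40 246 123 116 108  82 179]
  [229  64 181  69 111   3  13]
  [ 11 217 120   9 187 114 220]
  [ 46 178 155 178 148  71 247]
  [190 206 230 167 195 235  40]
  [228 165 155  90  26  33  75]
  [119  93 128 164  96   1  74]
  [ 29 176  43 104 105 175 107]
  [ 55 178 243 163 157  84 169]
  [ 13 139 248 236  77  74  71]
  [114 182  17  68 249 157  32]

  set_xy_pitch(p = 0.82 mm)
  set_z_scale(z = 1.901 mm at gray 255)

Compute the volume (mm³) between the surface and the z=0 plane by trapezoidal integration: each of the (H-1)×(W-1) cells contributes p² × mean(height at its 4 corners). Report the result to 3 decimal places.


54.376

height_mm = gray/255 × 1.901; cell vol = 0.82² × mean(4 corners)
unit = 0.82² × 1.901 / (4×255) = 0.00125317 mm³ per gray-sum
row 0: Σ corner-gray over 6 cells = 2509  → 3.1442
row 1: Σ corner-gray over 6 cells = 2835  → 3.5527
row 2: Σ corner-gray over 6 cells = 3582  → 4.4889
row 3: Σ corner-gray over 6 cells = 3568  → 4.4713
row 4: Σ corner-gray over 6 cells = 2667  → 3.3422
row 5: Σ corner-gray over 6 cells = 2623  → 3.2871
row 6: Σ corner-gray over 6 cells = 3278  → 4.1079
row 7: Σ corner-gray over 6 cells = 4049  → 5.0741
row 8: Σ corner-gray over 6 cells = 3537  → 4.4325
row 9: Σ corner-gray over 6 cells = 2398  → 3.0051
row 10: Σ corner-gray over 6 cells = 2499  → 3.1317
row 11: Σ corner-gray over 6 cells = 3216  → 4.0302
row 12: Σ corner-gray over 6 cells = 3506  → 4.3936
row 13: Σ corner-gray over 6 cells = 3124  → 3.9149
Σ rows: total corner-gray = 43391  → 54.3763 mm³


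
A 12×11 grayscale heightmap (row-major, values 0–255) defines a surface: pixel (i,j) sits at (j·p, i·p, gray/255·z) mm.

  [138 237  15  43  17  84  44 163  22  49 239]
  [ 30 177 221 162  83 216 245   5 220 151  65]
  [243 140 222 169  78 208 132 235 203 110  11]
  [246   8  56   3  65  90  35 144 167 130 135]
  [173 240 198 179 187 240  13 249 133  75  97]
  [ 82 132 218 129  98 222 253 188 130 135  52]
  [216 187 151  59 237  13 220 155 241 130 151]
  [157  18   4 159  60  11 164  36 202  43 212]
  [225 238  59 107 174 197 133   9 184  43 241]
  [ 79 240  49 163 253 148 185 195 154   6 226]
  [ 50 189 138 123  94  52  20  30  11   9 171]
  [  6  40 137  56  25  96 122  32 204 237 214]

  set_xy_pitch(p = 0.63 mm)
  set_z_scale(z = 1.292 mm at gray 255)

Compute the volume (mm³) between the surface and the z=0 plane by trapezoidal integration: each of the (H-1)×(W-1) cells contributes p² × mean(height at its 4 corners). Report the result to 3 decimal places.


28.915

height_mm = gray/255 × 1.292; cell vol = 0.63² × mean(4 corners)
unit = 0.63² × 1.292 / (4×255) = 0.00050274 mm³ per gray-sum
row 0: Σ corner-gray over 10 cells = 4780  → 2.4031
row 1: Σ corner-gray over 10 cells = 6303  → 3.1688
row 2: Σ corner-gray over 10 cells = 5025  → 2.5263
row 3: Σ corner-gray over 10 cells = 5075  → 2.5514
row 4: Σ corner-gray over 10 cells = 6442  → 3.2387
row 5: Σ corner-gray over 10 cells = 6297  → 3.1658
row 6: Σ corner-gray over 10 cells = 4916  → 2.4715
row 7: Σ corner-gray over 10 cells = 4517  → 2.2709
row 8: Σ corner-gray over 10 cells = 5845  → 2.9385
row 9: Σ corner-gray over 10 cells = 4644  → 2.3347
row 10: Σ corner-gray over 10 cells = 3671  → 1.8456
Σ rows: total corner-gray = 57515  → 28.9151 mm³


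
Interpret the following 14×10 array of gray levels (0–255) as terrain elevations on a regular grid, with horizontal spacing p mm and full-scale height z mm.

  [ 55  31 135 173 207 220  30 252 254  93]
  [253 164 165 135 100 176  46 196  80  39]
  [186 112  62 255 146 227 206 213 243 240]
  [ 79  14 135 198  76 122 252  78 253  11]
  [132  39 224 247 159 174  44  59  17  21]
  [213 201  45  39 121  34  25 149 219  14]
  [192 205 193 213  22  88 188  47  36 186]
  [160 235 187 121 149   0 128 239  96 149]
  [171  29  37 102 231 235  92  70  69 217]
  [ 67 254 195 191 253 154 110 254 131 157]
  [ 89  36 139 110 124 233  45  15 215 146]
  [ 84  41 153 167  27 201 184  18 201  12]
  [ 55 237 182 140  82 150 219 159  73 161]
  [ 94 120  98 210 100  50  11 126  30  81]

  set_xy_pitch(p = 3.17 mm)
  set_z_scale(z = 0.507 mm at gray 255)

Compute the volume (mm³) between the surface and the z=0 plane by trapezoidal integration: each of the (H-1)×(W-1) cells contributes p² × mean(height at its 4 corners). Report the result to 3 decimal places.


height_mm = gray/255 × 0.507; cell vol = 3.17² × mean(4 corners)
unit = 3.17² × 0.507 / (4×255) = 0.00499489 mm³ per gray-sum
row 0: Σ corner-gray over 9 cells = 5168  → 25.8136
row 1: Σ corner-gray over 9 cells = 5770  → 28.8205
row 2: Σ corner-gray over 9 cells = 5700  → 28.4709
row 3: Σ corner-gray over 9 cells = 4425  → 22.1024
row 4: Σ corner-gray over 9 cells = 3972  → 19.8397
row 5: Σ corner-gray over 9 cells = 4255  → 21.2533
row 6: Σ corner-gray over 9 cells = 4981  → 24.8796
row 7: Σ corner-gray over 9 cells = 4737  → 23.6608
row 8: Σ corner-gray over 9 cells = 5426  → 27.1023
row 9: Σ corner-gray over 9 cells = 5377  → 26.8575
row 10: Σ corner-gray over 9 cells = 4149  → 20.7238
row 11: Σ corner-gray over 9 cells = 4780  → 23.8756
row 12: Σ corner-gray over 9 cells = 4365  → 21.8027
Σ rows: total corner-gray = 63105  → 315.2028 mm³

315.203
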